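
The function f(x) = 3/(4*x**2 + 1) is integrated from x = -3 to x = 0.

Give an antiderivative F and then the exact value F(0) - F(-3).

Whatever form F(x) takes, F'(x) = f(x) is non-negotiable.
F(x) = 3*atan(2*x)/2 is an antiderivative of f.
Check: d/dx[3*atan(2*x)/2] = 3/(4*x**2 + 1) = f(x).
F(0) = 0; F(-3) = -3*atan(6)/2.
Integral = F(0) - F(-3) = 3*atan(6)/2.

Antiderivative: F(x) = 3*atan(2*x)/2; value = 3*atan(6)/2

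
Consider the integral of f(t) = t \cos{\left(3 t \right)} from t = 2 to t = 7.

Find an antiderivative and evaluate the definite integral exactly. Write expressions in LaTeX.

Antiderivative: F(t) = \frac{t \sin{\left(3 t \right)}}{3} + \frac{\cos{\left(3 t \right)}}{9}; value = - \frac{\cos{\left(6 \right)}}{9} + \frac{\cos{\left(21 \right)}}{9} - \frac{2 \sin{\left(6 \right)}}{3} + \frac{7 \sin{\left(21 \right)}}{3}

Any candidate F(t) must reproduce f(t) exactly when differentiated.
F(t) = \frac{t \sin{\left(3 t \right)}}{3} + \frac{\cos{\left(3 t \right)}}{9} is an antiderivative of f.
Check: d/dt[\frac{t \sin{\left(3 t \right)}}{3} + \frac{\cos{\left(3 t \right)}}{9}] = t \cos{\left(3 t \right)} = f(t).
F(7) = \frac{\cos{\left(21 \right)}}{9} + \frac{7 \sin{\left(21 \right)}}{3}; F(2) = \frac{2 \sin{\left(6 \right)}}{3} + \frac{\cos{\left(6 \right)}}{9}.
Integral = F(7) - F(2) = - \frac{\cos{\left(6 \right)}}{9} + \frac{\cos{\left(21 \right)}}{9} - \frac{2 \sin{\left(6 \right)}}{3} + \frac{7 \sin{\left(21 \right)}}{3}.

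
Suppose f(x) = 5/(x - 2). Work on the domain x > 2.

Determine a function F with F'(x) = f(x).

For F(x) to be correct the identity F'(x) - f(x) = 0 must hold.
Check: d/dx[5*log(2*x - 4)] = 5/(x - 2) = f(x).

An antiderivative is F(x) = 5*log(2*x - 4).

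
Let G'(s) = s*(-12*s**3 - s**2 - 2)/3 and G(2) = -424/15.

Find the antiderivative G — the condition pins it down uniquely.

Since d/ds undoes antidifferentiation here, G(s) must give back the stated G'(s).
A general antiderivative is -4*s**5/5 - s**4/12 - s**2/3 + C.
The condition gives C = -424/15 - (-424/15) = 0.
So G(s) = -4*s**5/5 - s**4/12 - s**2/3.
Check: d/ds[-4*s**5/5 - s**4/12 - s**2/3] = -4*s**4 - s**3/3 - 2*s/3, which equals G'(s).

G(s) = -4*s**5/5 - s**4/12 - s**2/3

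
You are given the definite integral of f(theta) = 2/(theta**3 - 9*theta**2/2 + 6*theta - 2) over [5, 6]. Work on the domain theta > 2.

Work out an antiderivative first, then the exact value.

Antiderivative: F(theta) = (-8*theta*log(theta - 2) + 8*theta*log(theta - 1/2) + 16*log(theta - 2) - 16*log(theta - 1/2) - 12)/(9*theta - 18); value = -8*log(9/2)/9 - 8*log(4)/9 + 1/9 + 8*log(3)/9 + 8*log(11/2)/9

The denominator factors as (theta - 2)**2*(2*theta - 1); partial fractions split f into directly integrable pieces: 16/(9*(2*theta - 1)) - 8/(9*(theta - 2)) + 4/(3*(theta - 2)**2).
F(theta) = (-8*theta*log(theta - 2) + 8*theta*log(theta - 1/2) + 16*log(theta - 2) - 16*log(theta - 1/2) - 12)/(9*theta - 18) is an antiderivative of f.
Check: d/dtheta[(-8*theta*log(theta - 2) + 8*theta*log(theta - 1/2) + 16*log(theta - 2) - 16*log(theta - 1/2) - 12)/(9*theta - 18)] = 4/(2*theta**3 - 9*theta**2 + 12*theta - 4), which equals f(theta).
F(6) = -8*log(4)/9 - 1/3 + 8*log(11/2)/9; F(5) = -8*log(3)/9 - 4/9 + 8*log(9/2)/9.
Integral = F(6) - F(5) = -8*log(9/2)/9 - 8*log(4)/9 + 1/9 + 8*log(3)/9 + 8*log(11/2)/9.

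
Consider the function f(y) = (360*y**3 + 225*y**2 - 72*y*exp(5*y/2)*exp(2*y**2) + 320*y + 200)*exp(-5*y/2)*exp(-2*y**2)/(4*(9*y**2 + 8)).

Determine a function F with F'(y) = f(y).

Recover f(y) by differentiating a candidate F(y); any mismatch rules it out.
Check: d/dy[-(2*log(3*y**2/2 + 4/3) + 5*exp(-5*y/2)*exp(-2*y**2))/2] = (360*y**3 + 225*y**2 - 72*y*exp(5*y/2)*exp(2*y**2) + 320*y + 200)/(36*y**2*exp(5*y/2)*exp(2*y**2) + 32*exp(5*y/2)*exp(2*y**2)), which equals f(y).

An antiderivative is F(y) = -(2*log(3*y**2/2 + 4/3) + 5*exp(-5*y/2)*exp(-2*y**2))/2.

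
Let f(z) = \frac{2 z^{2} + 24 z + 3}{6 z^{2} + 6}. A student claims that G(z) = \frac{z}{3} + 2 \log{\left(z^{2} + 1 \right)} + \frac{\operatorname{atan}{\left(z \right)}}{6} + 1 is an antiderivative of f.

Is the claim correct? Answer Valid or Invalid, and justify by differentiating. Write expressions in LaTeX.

Valid - the claim checks out under differentiation.

d/dz[G] = \frac{2 z^{2} + 24 z + 3}{6 z^{2} + 6}
This equals f(z) exactly, so the claim holds.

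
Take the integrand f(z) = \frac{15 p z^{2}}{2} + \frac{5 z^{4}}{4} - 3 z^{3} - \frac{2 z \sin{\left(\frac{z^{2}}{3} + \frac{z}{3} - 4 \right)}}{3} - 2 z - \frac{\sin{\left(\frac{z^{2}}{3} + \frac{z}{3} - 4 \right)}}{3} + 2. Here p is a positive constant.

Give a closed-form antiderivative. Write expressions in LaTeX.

Integrate term by term and add the pieces.
Check: d/dz[\frac{5 p z^{3}}{2} + \frac{z^{5}}{4} - \frac{3 z^{4}}{4} - z^{2} + 2 z + \cos{\left(\frac{z^{2}}{3} + \frac{z}{3} - 4 \right)}] = \frac{15 p z^{2}}{2} + \frac{5 z^{4}}{4} - 3 z^{3} - \frac{2 z \sin{\left(\frac{z^{2}}{3} + \frac{z}{3} - 4 \right)}}{3} - 2 z - \frac{\sin{\left(\frac{z^{2}}{3} + \frac{z}{3} - 4 \right)}}{3} + 2 = f(z).

An antiderivative is F(z) = \frac{5 p z^{3}}{2} + \frac{z^{5}}{4} - \frac{3 z^{4}}{4} - z^{2} + 2 z + \cos{\left(\frac{z^{2}}{3} + \frac{z}{3} - 4 \right)}.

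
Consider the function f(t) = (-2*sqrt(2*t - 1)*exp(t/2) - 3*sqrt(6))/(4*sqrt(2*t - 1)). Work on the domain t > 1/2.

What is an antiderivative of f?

An antiderivative is F(t) = -(3*sqrt(6)*sqrt(2*t - 1) + 4*exp(t/2))/4.

A candidate is checked by its d/dt: the result must match f(t).
Check: d/dt[-(3*sqrt(6)*sqrt(2*t - 1) + 4*exp(t/2))/4] = (-2*sqrt(2*t - 1)*exp(t/2) - 3*sqrt(6))/(4*sqrt(2*t - 1)) = f(t).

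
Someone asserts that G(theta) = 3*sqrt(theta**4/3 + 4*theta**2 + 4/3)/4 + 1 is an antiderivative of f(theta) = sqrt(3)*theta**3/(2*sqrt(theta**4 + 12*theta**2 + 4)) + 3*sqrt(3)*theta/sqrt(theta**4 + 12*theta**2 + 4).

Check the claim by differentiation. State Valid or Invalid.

Valid - differentiating G returns exactly f.

d/dtheta[G] = (sqrt(3)*theta**3 + 6*sqrt(3)*theta)/(2*sqrt(theta**4 + 12*theta**2 + 4))
This equals f(theta) exactly, so the claim holds.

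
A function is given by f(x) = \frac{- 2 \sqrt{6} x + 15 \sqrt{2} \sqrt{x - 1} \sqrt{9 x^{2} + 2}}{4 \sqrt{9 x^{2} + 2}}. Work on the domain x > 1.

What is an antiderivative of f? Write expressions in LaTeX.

Since d/dx undoes antidifferentiation here, F'(x) = f(x) is required of F(x).
Check: d/dx[\frac{5 \sqrt{2} x \sqrt{x - 1}}{2} - \frac{5 \sqrt{2} \sqrt{x - 1}}{2} - \frac{\sqrt{6} \sqrt{9 x^{2} + 2}}{18}] = \frac{- 2 \sqrt{6} x \sqrt{x - 1} + 15 \sqrt{2} x \sqrt{9 x^{2} + 2} - 15 \sqrt{2} \sqrt{9 x^{2} + 2}}{4 \sqrt{x - 1} \sqrt{9 x^{2} + 2}}, which equals f(x).

An antiderivative is F(x) = \frac{5 \sqrt{2} x \sqrt{x - 1}}{2} - \frac{5 \sqrt{2} \sqrt{x - 1}}{2} - \frac{\sqrt{6} \sqrt{9 x^{2} + 2}}{18}.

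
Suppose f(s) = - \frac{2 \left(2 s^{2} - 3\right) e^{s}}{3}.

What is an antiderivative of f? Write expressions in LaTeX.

f has the shape u'v + uv' for u = - \frac{4 s^{2}}{3} + \frac{8 s}{3} - \frac{2}{3} and v = e^{s} — it is the derivative of the product u*v.
Check: d/ds[\frac{\left(- 4 s^{2} + 8 s - 2\right) e^{s}}{3}] = - \frac{4 s^{2} e^{s}}{3} + 2 e^{s}, which equals f(s).

An antiderivative is F(s) = \frac{\left(- 4 s^{2} + 8 s - 2\right) e^{s}}{3}.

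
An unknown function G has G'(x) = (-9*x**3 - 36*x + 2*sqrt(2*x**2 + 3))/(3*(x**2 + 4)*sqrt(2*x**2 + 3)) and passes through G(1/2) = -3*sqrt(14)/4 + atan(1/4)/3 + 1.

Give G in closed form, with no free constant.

Since d/dx undoes antidifferentiation here, G(x) must give back the stated G'(x).
A general antiderivative is -3*sqrt(2*x**2 + 3)/2 + atan(x/2)/3 + C.
The condition gives C = -3*sqrt(14)/4 + atan(1/4)/3 + 1 - (-3*sqrt(14)/4 + atan(1/4)/3) = 1.
So G(x) = (-9*sqrt(2*x**2 + 3) + 2*atan(x/2) + 6)/6.
Check: d/dx[(-9*sqrt(2*x**2 + 3) + 2*atan(x/2) + 6)/6] = (-9*x**3 - 36*x + 2*sqrt(2*x**2 + 3))/(3*x**2*sqrt(2*x**2 + 3) + 12*sqrt(2*x**2 + 3)), which equals G'(x).

G(x) = (-9*sqrt(2*x**2 + 3) + 2*atan(x/2) + 6)/6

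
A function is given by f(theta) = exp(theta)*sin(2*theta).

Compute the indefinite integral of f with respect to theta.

F(theta) = -(-sin(2*theta) + 2*cos(2*theta))*exp(theta)/5 + C

Since d/dtheta undoes antidifferentiation here, F'(theta) = f(theta) is required of F(theta).
Check: d/dtheta[-(-sin(2*theta) + 2*cos(2*theta))*exp(theta)/5] = exp(theta)*sin(2*theta) = f(theta).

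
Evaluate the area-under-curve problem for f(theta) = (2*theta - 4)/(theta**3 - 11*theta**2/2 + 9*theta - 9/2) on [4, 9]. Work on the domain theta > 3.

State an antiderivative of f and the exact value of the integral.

The denominator factors as (theta - 3)*(theta - 1)*(2*theta - 3); partial fractions split f into directly integrable pieces: 8/(3*(2*theta - 3)) - 2/(theta - 1) + 2/(3*(theta - 3)).
F(theta) = 2*log(theta - 3)/3 + 4*log(theta - 3/2)/3 - 2*log(theta - 1) is an antiderivative of f.
Check: d/dtheta[2*log(theta - 3)/3 + 4*log(theta - 3/2)/3 - 2*log(theta - 1)] = (4*theta - 8)/(2*theta**3 - 11*theta**2 + 18*theta - 9), which equals f(theta).
F(9) = -2*log(8) + 2*log(6)/3 + 4*log(15/2)/3; F(4) = -2*log(3) + 4*log(5/2)/3.
Integral = F(9) - F(4) = -2*log(8) - 4*log(5/2)/3 + 2*log(6)/3 + 2*log(3) + 4*log(15/2)/3.

Antiderivative: F(theta) = 2*log(theta - 3)/3 + 4*log(theta - 3/2)/3 - 2*log(theta - 1); value = -2*log(8) - 4*log(5/2)/3 + 2*log(6)/3 + 2*log(3) + 4*log(15/2)/3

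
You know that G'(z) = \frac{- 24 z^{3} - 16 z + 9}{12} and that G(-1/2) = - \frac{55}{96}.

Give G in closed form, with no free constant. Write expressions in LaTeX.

G(z) = - \frac{z^{4}}{2} - \frac{2 z^{2}}{3} + \frac{3 z}{4}

Any candidate G(z) must reproduce the stated G'(z) exactly.
A general antiderivative is - \frac{z^{4}}{2} - \frac{2 z^{2}}{3} + \frac{3 z}{4} + C.
The condition gives C = - \frac{55}{96} - (- \frac{55}{96}) = 0.
So G(z) = - \frac{z^{4}}{2} - \frac{2 z^{2}}{3} + \frac{3 z}{4}.
Check: d/dz[- \frac{z^{4}}{2} - \frac{2 z^{2}}{3} + \frac{3 z}{4}] = - 2 z^{3} - \frac{4 z}{3} + \frac{3}{4}, which equals G'(z).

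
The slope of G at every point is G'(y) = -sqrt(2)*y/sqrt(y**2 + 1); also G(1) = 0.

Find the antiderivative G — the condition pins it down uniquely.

The substitution u = y**2/2 + 1/2 works: G'(y) is exactly (dG/du)*(du/dy) for that inner function.
A general antiderivative is -2*sqrt(y**2/2 + 1/2) + C.
The condition gives C = 0 - (-2) = 2.
So G(y) = -sqrt(2)*sqrt(y**2 + 1) + 2.
Check: d/dy[-sqrt(2)*sqrt(y**2 + 1) + 2] = -sqrt(2)*y/sqrt(y**2 + 1) = G'(y).

G(y) = -sqrt(2)*sqrt(y**2 + 1) + 2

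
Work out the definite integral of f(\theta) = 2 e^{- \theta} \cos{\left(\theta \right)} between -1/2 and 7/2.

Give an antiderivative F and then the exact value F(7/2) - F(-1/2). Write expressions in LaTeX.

Check any antiderivative F(\theta) by computing F'(\theta) and comparing it with f(\theta).
F(\theta) = - \left(- \sin{\left(\theta \right)} + \cos{\left(\theta \right)}\right) e^{- \theta} is an antiderivative of f.
Check: d/d\theta[- \left(- \sin{\left(\theta \right)} + \cos{\left(\theta \right)}\right) e^{- \theta}] = 2 e^{- \theta} \cos{\left(\theta \right)} = f(\theta).
F(7/2) = \frac{\sin{\left(\frac{7}{2} \right)}}{e^{\frac{7}{2}}} - \frac{\cos{\left(\frac{7}{2} \right)}}{e^{\frac{7}{2}}}; F(-1/2) = - e^{\frac{1}{2}} \cos{\left(\frac{1}{2} \right)} - e^{\frac{1}{2}} \sin{\left(\frac{1}{2} \right)}.
Integral = F(7/2) - F(-1/2) = \frac{\sin{\left(\frac{7}{2} \right)}}{e^{\frac{7}{2}}} - \frac{\cos{\left(\frac{7}{2} \right)}}{e^{\frac{7}{2}}} + e^{\frac{1}{2}} \sin{\left(\frac{1}{2} \right)} + e^{\frac{1}{2}} \cos{\left(\frac{1}{2} \right)}.

Antiderivative: F(\theta) = - \left(- \sin{\left(\theta \right)} + \cos{\left(\theta \right)}\right) e^{- \theta}; value = \frac{\sin{\left(\frac{7}{2} \right)}}{e^{\frac{7}{2}}} - \frac{\cos{\left(\frac{7}{2} \right)}}{e^{\frac{7}{2}}} + e^{\frac{1}{2}} \sin{\left(\frac{1}{2} \right)} + e^{\frac{1}{2}} \cos{\left(\frac{1}{2} \right)}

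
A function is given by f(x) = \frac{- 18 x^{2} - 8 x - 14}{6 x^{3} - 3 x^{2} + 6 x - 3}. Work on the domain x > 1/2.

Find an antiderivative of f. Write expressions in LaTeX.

An antiderivative is F(x) = - 3 \log{\left(2 x - 1 \right)} - \frac{4 \operatorname{atan}{\left(x \right)}}{3}.

Check any antiderivative F(x) by computing F'(x) and comparing it with f(x).
Check: d/dx[- 3 \log{\left(2 x - 1 \right)} - \frac{4 \operatorname{atan}{\left(x \right)}}{3}] = \frac{- 18 x^{2} - 8 x - 14}{6 x^{3} - 3 x^{2} + 6 x - 3} = f(x).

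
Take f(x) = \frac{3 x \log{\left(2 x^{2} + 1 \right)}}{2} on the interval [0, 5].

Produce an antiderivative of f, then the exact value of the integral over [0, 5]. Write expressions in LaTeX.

Recover f(x) by differentiating a candidate F(x); any mismatch rules it out.
F(x) = \frac{3 \left(2 x^{2} \log{\left(2 x^{2} + 1 \right)} - 2 x^{2} + \log{\left(2 x^{2} + 1 \right)}\right)}{8} is an antiderivative of f.
Check: d/dx[\frac{3 \left(2 x^{2} \log{\left(2 x^{2} + 1 \right)} - 2 x^{2} + \log{\left(2 x^{2} + 1 \right)}\right)}{8}] = \frac{3 x \log{\left(2 x^{2} + 1 \right)}}{2} = f(x).
F(5) = - \frac{75}{4} + \frac{153 \log{\left(51 \right)}}{8}; F(0) = 0.
Integral = F(5) - F(0) = - \frac{75}{4} + \frac{153 \log{\left(51 \right)}}{8}.

Antiderivative: F(x) = \frac{3 \left(2 x^{2} \log{\left(2 x^{2} + 1 \right)} - 2 x^{2} + \log{\left(2 x^{2} + 1 \right)}\right)}{8}; value = - \frac{75}{4} + \frac{153 \log{\left(51 \right)}}{8}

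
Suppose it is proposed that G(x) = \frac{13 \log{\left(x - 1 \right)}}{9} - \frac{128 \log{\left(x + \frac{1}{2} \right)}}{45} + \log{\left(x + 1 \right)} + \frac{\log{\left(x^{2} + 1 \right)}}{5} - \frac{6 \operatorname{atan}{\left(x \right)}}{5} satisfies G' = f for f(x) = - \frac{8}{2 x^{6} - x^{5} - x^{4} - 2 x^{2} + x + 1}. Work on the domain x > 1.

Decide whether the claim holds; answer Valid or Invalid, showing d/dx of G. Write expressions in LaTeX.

Invalid: d/dx[G] - f = \frac{2}{3 x^{2} - 6 x + 3}, which is not 0.

d/dx[G] = \frac{4 x^{3} + 10 x^{2} + 16 x + 22}{6 x^{5} + 3 x^{4} - 6 x - 3}
d/dx[G] - f(x) = \frac{2}{3 x^{2} - 6 x + 3} != 0.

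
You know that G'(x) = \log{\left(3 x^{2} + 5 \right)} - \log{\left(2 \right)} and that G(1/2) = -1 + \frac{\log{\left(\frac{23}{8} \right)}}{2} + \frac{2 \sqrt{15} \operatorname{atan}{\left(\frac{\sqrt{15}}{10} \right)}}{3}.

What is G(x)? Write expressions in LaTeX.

Whatever form G(x) takes, its d/dx must return the stated G'(x).
A general antiderivative is x \log{\left(\frac{3 x^{2}}{2} + \frac{5}{2} \right)} - 2 x + \frac{2 \sqrt{15} \operatorname{atan}{\left(\frac{\sqrt{15} x}{5} \right)}}{3} + C.
The condition gives C = -1 + \frac{\log{\left(\frac{23}{8} \right)}}{2} + \frac{2 \sqrt{15} \operatorname{atan}{\left(\frac{\sqrt{15}}{10} \right)}}{3} - (-1 + \frac{\log{\left(\frac{23}{8} \right)}}{2} + \frac{2 \sqrt{15} \operatorname{atan}{\left(\frac{\sqrt{15}}{10} \right)}}{3}) = 0.
So G(x) = x \log{\left(\frac{3 x^{2}}{2} + \frac{5}{2} \right)} - 2 x + \frac{2 \sqrt{15} \operatorname{atan}{\left(\frac{\sqrt{15} x}{5} \right)}}{3}.
Check: d/dx[x \log{\left(\frac{3 x^{2}}{2} + \frac{5}{2} \right)} - 2 x + \frac{2 \sqrt{15} \operatorname{atan}{\left(\frac{\sqrt{15} x}{5} \right)}}{3}] = \log{\left(3 x^{2} + 5 \right)} - \log{\left(2 \right)} = G'(x).

G(x) = x \log{\left(\frac{3 x^{2}}{2} + \frac{5}{2} \right)} - 2 x + \frac{2 \sqrt{15} \operatorname{atan}{\left(\frac{\sqrt{15} x}{5} \right)}}{3}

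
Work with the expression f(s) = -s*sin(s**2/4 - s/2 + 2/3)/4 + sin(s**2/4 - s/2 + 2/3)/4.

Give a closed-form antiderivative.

An antiderivative is F(s) = cos(s**2/4 - s/2 + 2/3)/2.

f matches the chain-rule pattern g'(h)*h' with inner function h(s) = s**2/4 - s/2 + 2/3; substituting u = h(s) collapses the integral.
Check: d/ds[cos(s**2/4 - s/2 + 2/3)/2] = -s*sin(s**2/4 - s/2 + 2/3)/4 + sin(s**2/4 - s/2 + 2/3)/4 = f(s).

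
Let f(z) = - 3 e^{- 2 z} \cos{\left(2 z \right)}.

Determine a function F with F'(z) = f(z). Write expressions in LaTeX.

An antiderivative is F(z) = \frac{\left(- 3 \sin{\left(2 z \right)} + 3 \cos{\left(2 z \right)}\right) e^{- 2 z}}{4}.

For F(z) to be correct the identity F'(z) - f(z) = 0 must hold.
Check: d/dz[\frac{\left(- 3 \sin{\left(2 z \right)} + 3 \cos{\left(2 z \right)}\right) e^{- 2 z}}{4}] = - 3 e^{- 2 z} \cos{\left(2 z \right)} = f(z).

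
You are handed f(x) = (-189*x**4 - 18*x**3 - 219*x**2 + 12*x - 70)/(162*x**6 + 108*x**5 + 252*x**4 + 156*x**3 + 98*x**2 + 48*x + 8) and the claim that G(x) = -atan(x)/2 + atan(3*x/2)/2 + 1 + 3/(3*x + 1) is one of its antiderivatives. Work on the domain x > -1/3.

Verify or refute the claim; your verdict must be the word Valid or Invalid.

d/dx[G] = (-189*x**4 - 18*x**3 - 219*x**2 + 12*x - 70)/(162*x**6 + 108*x**5 + 252*x**4 + 156*x**3 + 98*x**2 + 48*x + 8)
This equals f(x) exactly, so the claim holds.

Valid - the claim checks out under differentiation.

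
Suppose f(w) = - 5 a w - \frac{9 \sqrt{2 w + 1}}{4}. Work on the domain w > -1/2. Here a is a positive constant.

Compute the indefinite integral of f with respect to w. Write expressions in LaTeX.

F(w) = - \frac{10 a w^{2} + 6 w \sqrt{2 w + 1} + 3 \sqrt{2 w + 1}}{4} + C

The integrand splits into summands that can be handled one at a time.
Check: d/dw[- \frac{10 a w^{2} + 6 w \sqrt{2 w + 1} + 3 \sqrt{2 w + 1}}{4}] = \frac{- 20 a w \sqrt{2 w + 1} - 18 w - 9}{4 \sqrt{2 w + 1}}, which equals f(w).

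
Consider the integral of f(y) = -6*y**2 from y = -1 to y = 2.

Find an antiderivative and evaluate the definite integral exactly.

Antiderivative: F(y) = -2*y**3; value = -18

Whatever form F(y) takes, F'(y) = f(y) is non-negotiable.
F(y) = -2*y**3 is an antiderivative of f.
Check: d/dy[-2*y**3] = -6*y**2 = f(y).
F(2) = -16; F(-1) = 2.
Integral = F(2) - F(-1) = -18.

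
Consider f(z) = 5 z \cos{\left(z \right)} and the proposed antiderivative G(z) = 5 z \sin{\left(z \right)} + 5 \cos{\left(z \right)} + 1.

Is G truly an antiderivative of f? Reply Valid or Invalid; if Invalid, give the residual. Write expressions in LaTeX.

d/dz[G] = 5 z \cos{\left(z \right)}
This equals f(z) exactly, so the claim holds.

Valid - the claim checks out under differentiation.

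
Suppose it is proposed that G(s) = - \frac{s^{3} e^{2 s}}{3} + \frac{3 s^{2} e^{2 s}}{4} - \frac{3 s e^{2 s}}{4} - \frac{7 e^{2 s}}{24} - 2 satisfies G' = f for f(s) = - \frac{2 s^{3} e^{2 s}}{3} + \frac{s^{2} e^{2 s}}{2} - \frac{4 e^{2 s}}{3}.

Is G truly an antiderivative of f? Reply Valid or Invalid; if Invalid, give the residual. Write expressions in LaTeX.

d/ds[G] = - \frac{2 s^{3} e^{2 s}}{3} + \frac{s^{2} e^{2 s}}{2} - \frac{4 e^{2 s}}{3}
This equals f(s) exactly, so the claim holds.

Valid. The derivative of G reproduces f.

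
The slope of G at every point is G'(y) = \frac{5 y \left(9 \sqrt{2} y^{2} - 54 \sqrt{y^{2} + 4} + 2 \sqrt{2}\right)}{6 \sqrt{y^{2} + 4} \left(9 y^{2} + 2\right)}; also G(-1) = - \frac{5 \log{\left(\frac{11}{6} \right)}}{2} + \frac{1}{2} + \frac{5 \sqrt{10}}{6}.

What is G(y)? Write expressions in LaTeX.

A candidate passes only if d/dy[G] lands on the given G'(y) exactly.
A general antiderivative is \frac{5 \sqrt{\frac{y^{2}}{2} + 2}}{3} - \frac{5 \log{\left(\frac{3 y^{2}}{2} + \frac{1}{3} \right)}}{2} + C.
The condition gives C = - \frac{5 \log{\left(\frac{11}{6} \right)}}{2} + \frac{1}{2} + \frac{5 \sqrt{10}}{6} - (- \frac{5 \log{\left(\frac{11}{6} \right)}}{2} + \frac{5 \sqrt{10}}{6}) = \frac{1}{2}.
So G(y) = - \frac{- 5 \sqrt{2} \sqrt{y^{2} + 4} + 15 \log{\left(\frac{3 y^{2}}{2} + \frac{1}{3} \right)} - 3}{6}.
Check: d/dy[- \frac{- 5 \sqrt{2} \sqrt{y^{2} + 4} + 15 \log{\left(\frac{3 y^{2}}{2} + \frac{1}{3} \right)} - 3}{6}] = \frac{45 \sqrt{2} y^{3} - 270 y \sqrt{y^{2} + 4} + 10 \sqrt{2} y}{54 y^{2} \sqrt{y^{2} + 4} + 12 \sqrt{y^{2} + 4}}, which equals G'(y).

G(y) = - \frac{- 5 \sqrt{2} \sqrt{y^{2} + 4} + 15 \log{\left(\frac{3 y^{2}}{2} + \frac{1}{3} \right)} - 3}{6}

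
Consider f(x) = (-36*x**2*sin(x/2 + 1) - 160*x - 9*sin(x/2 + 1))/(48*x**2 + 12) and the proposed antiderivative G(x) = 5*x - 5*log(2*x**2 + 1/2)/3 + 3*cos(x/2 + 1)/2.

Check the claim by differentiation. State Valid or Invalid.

d/dx[G] = (-36*x**2*sin(x/2 + 1) + 240*x**2 - 160*x - 9*sin(x/2 + 1) + 60)/(48*x**2 + 12)
d/dx[G] - f(x) = 5 != 0.

Invalid: d/dx[G] - f = 5, which is not 0.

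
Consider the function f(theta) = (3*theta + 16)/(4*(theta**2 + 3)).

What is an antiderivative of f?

An antiderivative is F(theta) = 3*log(theta**2 + 3)/8 + 4*sqrt(3)*atan(sqrt(3)*theta/3)/3.

A first test for any F(theta): its theta-derivative must equal f(theta) identically.
Check: d/dtheta[3*log(theta**2 + 3)/8 + 4*sqrt(3)*atan(sqrt(3)*theta/3)/3] = (3*theta + 16)/(4*theta**2 + 12), which equals f(theta).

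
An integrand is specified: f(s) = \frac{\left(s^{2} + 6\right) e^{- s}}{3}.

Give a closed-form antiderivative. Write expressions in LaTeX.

Recognize the product-rule pattern: f = u'v + uv' with u = - \frac{s^{2}}{3} - \frac{2 s}{3} - \frac{8}{3}, v = e^{- s}, so integration by parts undoes it.
Check: d/ds[\frac{\left(- s^{2} - 2 s - 8\right) e^{- s}}{3}] = \frac{\left(s^{2} + 6\right) e^{- s}}{3} = f(s).

An antiderivative is F(s) = \frac{\left(- s^{2} - 2 s - 8\right) e^{- s}}{3}.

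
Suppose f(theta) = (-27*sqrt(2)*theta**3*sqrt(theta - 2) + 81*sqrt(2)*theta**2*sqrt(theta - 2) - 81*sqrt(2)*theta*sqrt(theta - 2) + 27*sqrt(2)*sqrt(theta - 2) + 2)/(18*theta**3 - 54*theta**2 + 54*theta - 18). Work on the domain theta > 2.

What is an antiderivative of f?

Check any antiderivative F(theta) by computing F'(theta) and comparing it with f(theta).
Check: d/dtheta[(-36*theta**3*sqrt(theta - 2) + 144*theta**2*sqrt(theta - 2) - 180*theta*sqrt(theta - 2) + 72*sqrt(theta - 2) - sqrt(2))/(18*sqrt(2)*theta**2 - 36*sqrt(2)*theta + 18*sqrt(2))] = (-27*sqrt(2)*theta**4 + 135*sqrt(2)*theta**3 - 243*sqrt(2)*theta**2 + 189*sqrt(2)*theta + 2*sqrt(theta - 2) - 54*sqrt(2))/(18*theta**3*sqrt(theta - 2) - 54*theta**2*sqrt(theta - 2) + 54*theta*sqrt(theta - 2) - 18*sqrt(theta - 2)), which equals f(theta).

An antiderivative is F(theta) = (-36*theta**3*sqrt(theta - 2) + 144*theta**2*sqrt(theta - 2) - 180*theta*sqrt(theta - 2) + 72*sqrt(theta - 2) - sqrt(2))/(18*sqrt(2)*theta**2 - 36*sqrt(2)*theta + 18*sqrt(2)).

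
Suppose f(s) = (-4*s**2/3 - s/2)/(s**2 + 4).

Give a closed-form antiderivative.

An antiderivative is F(s) = (-16*s - 3*log(s**2 + 4) + 32*atan(s/2))/12.

Any candidate F(s) must reproduce f(s) exactly when differentiated.
Check: d/ds[(-16*s - 3*log(s**2 + 4) + 32*atan(s/2))/12] = (-8*s**2 - 3*s)/(6*s**2 + 24), which equals f(s).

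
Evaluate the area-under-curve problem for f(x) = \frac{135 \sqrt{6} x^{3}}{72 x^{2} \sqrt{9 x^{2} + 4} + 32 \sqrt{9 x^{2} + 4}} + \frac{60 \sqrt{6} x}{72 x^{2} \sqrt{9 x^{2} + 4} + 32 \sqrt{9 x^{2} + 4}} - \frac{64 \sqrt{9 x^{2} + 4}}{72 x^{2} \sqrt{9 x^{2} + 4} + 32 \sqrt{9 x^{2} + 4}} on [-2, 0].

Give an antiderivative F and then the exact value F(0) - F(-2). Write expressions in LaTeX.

Antiderivative: F(x) = \frac{5 \sqrt{6} \sqrt{9 x^{2} + 4}}{24} - \frac{4 \operatorname{atan}{\left(\frac{3 x}{2} \right)}}{3}; value = - \frac{5 \sqrt{15}}{6} - \frac{4 \operatorname{atan}{\left(3 \right)}}{3} + \frac{5 \sqrt{6}}{12}

The integrand splits into summands that can be handled one at a time.
F(x) = \frac{5 \sqrt{6} \sqrt{9 x^{2} + 4}}{24} - \frac{4 \operatorname{atan}{\left(\frac{3 x}{2} \right)}}{3} is an antiderivative of f.
Check: d/dx[\frac{5 \sqrt{6} \sqrt{9 x^{2} + 4}}{24} - \frac{4 \operatorname{atan}{\left(\frac{3 x}{2} \right)}}{3}] = \frac{135 \sqrt{6} x^{3} + 60 \sqrt{6} x - 64 \sqrt{9 x^{2} + 4}}{72 x^{2} \sqrt{9 x^{2} + 4} + 32 \sqrt{9 x^{2} + 4}}, which equals f(x).
F(0) = \frac{5 \sqrt{6}}{12}; F(-2) = \frac{4 \operatorname{atan}{\left(3 \right)}}{3} + \frac{5 \sqrt{15}}{6}.
Integral = F(0) - F(-2) = - \frac{5 \sqrt{15}}{6} - \frac{4 \operatorname{atan}{\left(3 \right)}}{3} + \frac{5 \sqrt{6}}{12}.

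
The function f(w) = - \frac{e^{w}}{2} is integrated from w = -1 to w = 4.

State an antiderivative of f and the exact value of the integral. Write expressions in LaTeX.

Whatever form F(w) takes, F'(w) = f(w) is non-negotiable.
F(w) = - \frac{e^{w}}{2} is an antiderivative of f.
Check: d/dw[- \frac{e^{w}}{2}] = - \frac{e^{w}}{2} = f(w).
F(4) = - \frac{e^{4}}{2}; F(-1) = - \frac{1}{2 e}.
Integral = F(4) - F(-1) = - \frac{e^{4}}{2} + \frac{1}{2 e}.

Antiderivative: F(w) = - \frac{e^{w}}{2}; value = - \frac{e^{4}}{2} + \frac{1}{2 e}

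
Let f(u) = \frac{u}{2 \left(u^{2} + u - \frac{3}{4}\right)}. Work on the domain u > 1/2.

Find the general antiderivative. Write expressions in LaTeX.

Factor the denominator (\left(2 u - 1\right) \left(2 u + 3\right)) and decompose: f = \frac{3}{4 \left(2 u + 3\right)} + \frac{1}{4 \left(2 u - 1\right)}; each piece integrates to a log, atan, or power term.
Check: d/du[\frac{\log{\left(u - \frac{1}{2} \right)} + 3 \log{\left(u + \frac{3}{2} \right)}}{8}] = \frac{2 u}{4 u^{2} + 4 u - 3}, which equals f(u).

F(u) = \frac{\log{\left(u - \frac{1}{2} \right)} + 3 \log{\left(u + \frac{3}{2} \right)}}{8} + C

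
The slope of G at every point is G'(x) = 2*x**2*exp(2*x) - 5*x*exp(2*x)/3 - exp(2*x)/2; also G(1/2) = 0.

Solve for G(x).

G(x) = x**2*exp(2*x) - 11*x*exp(2*x)/6 + 2*exp(2*x)/3

G'(x) has the shape u'v + uv' for u = x**2 - 11*x/6 + 2/3 and v = exp(2*x) — it is the derivative of the product u*v.
A general antiderivative is (6*x**2 - 11*x + 4)*exp(2*x)/6 + C.
The condition gives C = 0 - (0) = 0.
So G(x) = x**2*exp(2*x) - 11*x*exp(2*x)/6 + 2*exp(2*x)/3.
Check: d/dx[x**2*exp(2*x) - 11*x*exp(2*x)/6 + 2*exp(2*x)/3] = 2*x**2*exp(2*x) - 5*x*exp(2*x)/3 - exp(2*x)/2 = G'(x).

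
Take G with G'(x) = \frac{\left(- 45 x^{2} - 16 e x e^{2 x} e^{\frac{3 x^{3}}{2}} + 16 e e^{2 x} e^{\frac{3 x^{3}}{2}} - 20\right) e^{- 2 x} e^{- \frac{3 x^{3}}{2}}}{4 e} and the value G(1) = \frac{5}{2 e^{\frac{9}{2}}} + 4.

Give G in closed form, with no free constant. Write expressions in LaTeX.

G(x) = \frac{- 4 x^{2} + 8 x + 5 e^{- \frac{3 x^{3}}{2} - 2 x - 1} + 4}{2}

Recover the given G'(x) by differentiating a candidate G(x); any mismatch rules it out.
A general antiderivative is - 2 x^{2} + 4 x + \frac{5 e^{- \frac{3 x^{3}}{2} - 2 x - 1}}{2} + C.
The condition gives C = \frac{5}{2 e^{\frac{9}{2}}} + 4 - (\frac{5}{2 e^{\frac{9}{2}}} + 2) = 2.
So G(x) = \frac{- 4 x^{2} + 8 x + 5 e^{- \frac{3 x^{3}}{2} - 2 x - 1} + 4}{2}.
Check: d/dx[\frac{- 4 x^{2} + 8 x + 5 e^{- \frac{3 x^{3}}{2} - 2 x - 1} + 4}{2}] = \frac{\left(- 45 x^{2} - 16 e x e^{2 x} e^{\frac{3 x^{3}}{2}} + 16 e e^{2 x} e^{\frac{3 x^{3}}{2}} - 20\right) e^{- 2 x} e^{- \frac{3 x^{3}}{2}}}{4 e} = G'(x).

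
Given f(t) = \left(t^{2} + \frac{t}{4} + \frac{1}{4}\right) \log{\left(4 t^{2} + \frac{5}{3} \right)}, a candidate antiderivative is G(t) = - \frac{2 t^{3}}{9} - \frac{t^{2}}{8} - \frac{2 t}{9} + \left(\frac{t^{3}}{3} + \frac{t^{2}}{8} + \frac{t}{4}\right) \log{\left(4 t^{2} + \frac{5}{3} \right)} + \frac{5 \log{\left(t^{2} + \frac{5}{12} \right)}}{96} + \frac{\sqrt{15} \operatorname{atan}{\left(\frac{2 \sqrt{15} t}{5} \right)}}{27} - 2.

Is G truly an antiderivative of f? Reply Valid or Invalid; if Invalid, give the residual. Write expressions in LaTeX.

Valid. The derivative of G reproduces f.

d/dt[G] = t^{2} \log{\left(4 t^{2} + \frac{5}{3} \right)} + \frac{t \log{\left(4 t^{2} + \frac{5}{3} \right)}}{4} + \frac{\log{\left(4 t^{2} + \frac{5}{3} \right)}}{4}
This equals f(t) exactly, so the claim holds.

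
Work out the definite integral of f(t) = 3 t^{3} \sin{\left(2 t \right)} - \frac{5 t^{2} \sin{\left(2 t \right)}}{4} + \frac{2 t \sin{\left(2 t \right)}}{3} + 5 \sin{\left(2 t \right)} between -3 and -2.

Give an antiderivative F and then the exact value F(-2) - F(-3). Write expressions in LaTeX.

Antiderivative: F(t) = - \frac{72 t^{3} \cos{\left(2 t \right)} - 108 t^{2} \sin{\left(2 t \right)} - 30 t^{2} \cos{\left(2 t \right)} + 30 t \sin{\left(2 t \right)} - 92 t \cos{\left(2 t \right)} + 46 \sin{\left(2 t \right)} + 135 \cos{\left(2 t \right)}}{48}; value = - \frac{601 \cos{\left(6 \right)}}{16} + \frac{127 \sin{\left(6 \right)}}{6} + \frac{377 \cos{\left(4 \right)}}{48} - \frac{223 \sin{\left(4 \right)}}{24}

The integrand splits into summands that can be handled one at a time.
F(t) = - \frac{72 t^{3} \cos{\left(2 t \right)} - 108 t^{2} \sin{\left(2 t \right)} - 30 t^{2} \cos{\left(2 t \right)} + 30 t \sin{\left(2 t \right)} - 92 t \cos{\left(2 t \right)} + 46 \sin{\left(2 t \right)} + 135 \cos{\left(2 t \right)}}{48} is an antiderivative of f.
Check: d/dt[- \frac{72 t^{3} \cos{\left(2 t \right)} - 108 t^{2} \sin{\left(2 t \right)} - 30 t^{2} \cos{\left(2 t \right)} + 30 t \sin{\left(2 t \right)} - 92 t \cos{\left(2 t \right)} + 46 \sin{\left(2 t \right)} + 135 \cos{\left(2 t \right)}}{48}] = 3 t^{3} \sin{\left(2 t \right)} - \frac{5 t^{2} \sin{\left(2 t \right)}}{4} + \frac{2 t \sin{\left(2 t \right)}}{3} + 5 \sin{\left(2 t \right)} = f(t).
F(-2) = \frac{377 \cos{\left(4 \right)}}{48} - \frac{223 \sin{\left(4 \right)}}{24}; F(-3) = - \frac{127 \sin{\left(6 \right)}}{6} + \frac{601 \cos{\left(6 \right)}}{16}.
Integral = F(-2) - F(-3) = - \frac{601 \cos{\left(6 \right)}}{16} + \frac{127 \sin{\left(6 \right)}}{6} + \frac{377 \cos{\left(4 \right)}}{48} - \frac{223 \sin{\left(4 \right)}}{24}.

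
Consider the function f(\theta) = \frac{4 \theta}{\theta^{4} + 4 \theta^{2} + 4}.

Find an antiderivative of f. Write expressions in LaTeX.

An antiderivative is F(\theta) = - \frac{2}{\theta^{2} + 2}.

f matches the chain-rule pattern g'(h)*h' with inner function h(\theta) = \theta^{2} + 2; substituting u = h(\theta) collapses the integral.
Check: d/d\theta[- \frac{2}{\theta^{2} + 2}] = \frac{4 \theta}{\theta^{4} + 4 \theta^{2} + 4} = f(\theta).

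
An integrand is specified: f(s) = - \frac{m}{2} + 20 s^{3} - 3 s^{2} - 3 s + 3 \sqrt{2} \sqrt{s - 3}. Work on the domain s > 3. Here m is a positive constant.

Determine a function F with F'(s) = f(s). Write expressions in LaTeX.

An antiderivative is F(s) = - \frac{m s}{2} + 5 s^{4} - s^{3} - \frac{3 s^{2}}{2} + 2 \sqrt{2} s \sqrt{s - 3} - 6 \sqrt{2} \sqrt{s - 3}.

Integrate term by term and add the pieces.
Check: d/ds[- \frac{m s}{2} + 5 s^{4} - s^{3} - \frac{3 s^{2}}{2} + 2 \sqrt{2} s \sqrt{s - 3} - 6 \sqrt{2} \sqrt{s - 3}] = \frac{- m \sqrt{s - 3} + 40 s^{3} \sqrt{s - 3} - 6 s^{2} \sqrt{s - 3} - 6 s \sqrt{s - 3} + 6 \sqrt{2} s - 18 \sqrt{2}}{2 \sqrt{s - 3}}, which equals f(s).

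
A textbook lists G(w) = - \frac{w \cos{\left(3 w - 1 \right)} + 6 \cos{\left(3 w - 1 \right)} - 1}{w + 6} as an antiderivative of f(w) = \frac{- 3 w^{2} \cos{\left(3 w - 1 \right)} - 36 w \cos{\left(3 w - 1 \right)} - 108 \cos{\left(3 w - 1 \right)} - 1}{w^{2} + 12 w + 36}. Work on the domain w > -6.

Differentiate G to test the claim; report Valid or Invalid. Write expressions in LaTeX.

d/dw[G] = \frac{3 w^{2} \sin{\left(3 w - 1 \right)} + 36 w \sin{\left(3 w - 1 \right)} + 108 \sin{\left(3 w - 1 \right)} - 1}{w^{2} + 12 w + 36}
d/dw[G] - f(w) = 3 \sin{\left(3 w - 1 \right)} + 3 \cos{\left(3 w - 1 \right)} != 0.

Invalid: d/dw[G] - f = 3 \sin{\left(3 w - 1 \right)} + 3 \cos{\left(3 w - 1 \right)}, which is not 0.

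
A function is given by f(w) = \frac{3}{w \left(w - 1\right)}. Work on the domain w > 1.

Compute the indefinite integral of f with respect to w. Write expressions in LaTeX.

Factor the denominator (w \left(w - 1\right)) and decompose: f = \frac{3}{w - 1} - \frac{3}{w}; each piece integrates to a log, atan, or power term.
Check: d/dw[- 3 \log{\left(w \right)} + 3 \log{\left(w - 1 \right)}] = \frac{3}{w^{2} - w}, which equals f(w).

F(w) = - 3 \log{\left(w \right)} + 3 \log{\left(w - 1 \right)} + C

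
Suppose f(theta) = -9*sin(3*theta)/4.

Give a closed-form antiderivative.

An antiderivative is F(theta) = 3*cos(3*theta)/4.

Check any antiderivative F(theta) by computing F'(theta) and comparing it with f(theta).
Check: d/dtheta[3*cos(3*theta)/4] = -9*sin(3*theta)/4 = f(theta).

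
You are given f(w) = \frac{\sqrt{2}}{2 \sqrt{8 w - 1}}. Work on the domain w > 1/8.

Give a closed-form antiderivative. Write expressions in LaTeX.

An antiderivative is F(w) = \frac{\sqrt{2} \sqrt{8 w - 1}}{8}.

Recover f(w) by differentiating a candidate F(w); any mismatch rules it out.
Check: d/dw[\frac{\sqrt{2} \sqrt{8 w - 1}}{8}] = \frac{\sqrt{2}}{2 \sqrt{8 w - 1}} = f(w).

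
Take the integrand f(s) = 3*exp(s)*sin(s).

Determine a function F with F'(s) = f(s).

Differentiate the proposed F(s) back; it has to land on f(s) exactly.
Check: d/ds[3*exp(s)*sin(s)/2 - 3*exp(s)*cos(s)/2] = 3*exp(s)*sin(s) = f(s).

An antiderivative is F(s) = 3*exp(s)*sin(s)/2 - 3*exp(s)*cos(s)/2.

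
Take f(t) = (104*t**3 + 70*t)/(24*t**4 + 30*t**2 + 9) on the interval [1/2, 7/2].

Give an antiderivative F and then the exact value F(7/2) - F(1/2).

Antiderivative: F(t) = (9*log(2*t**2 + 1) + 4*log(4*t**2 + 3))/6; value = -2*log(4)/3 - 3*log(3/2)/2 + 2*log(52)/3 + 3*log(51/2)/2

A candidate is checked by its d/dt: the result must match f(t).
F(t) = (9*log(2*t**2 + 1) + 4*log(4*t**2 + 3))/6 is an antiderivative of f.
Check: d/dt[(9*log(2*t**2 + 1) + 4*log(4*t**2 + 3))/6] = (104*t**3 + 70*t)/(24*t**4 + 30*t**2 + 9) = f(t).
F(7/2) = 2*log(52)/3 + 3*log(51/2)/2; F(1/2) = 3*log(3/2)/2 + 2*log(4)/3.
Integral = F(7/2) - F(1/2) = -2*log(4)/3 - 3*log(3/2)/2 + 2*log(52)/3 + 3*log(51/2)/2.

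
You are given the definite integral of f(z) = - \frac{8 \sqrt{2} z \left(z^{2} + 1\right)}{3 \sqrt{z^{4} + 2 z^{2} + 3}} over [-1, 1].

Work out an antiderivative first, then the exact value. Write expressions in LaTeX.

Antiderivative: F(z) = - \frac{4 \sqrt{2} \sqrt{z^{4} + 2 z^{2} + 3}}{3}; value = 0

f matches the chain-rule pattern g'(h)*h' with inner function h(z) = 2 z^{4} + 4 z^{2} + 6; substituting u = h(z) collapses the integral.
F(z) = - \frac{4 \sqrt{2} \sqrt{z^{4} + 2 z^{2} + 3}}{3} is an antiderivative of f.
Check: d/dz[- \frac{4 \sqrt{2} \sqrt{z^{4} + 2 z^{2} + 3}}{3}] = \frac{- 8 \sqrt{2} z^{3} - 8 \sqrt{2} z}{3 \sqrt{z^{4} + 2 z^{2} + 3}}, which equals f(z).
F(1) = - \frac{8 \sqrt{3}}{3}; F(-1) = - \frac{8 \sqrt{3}}{3}.
Integral = F(1) - F(-1) = 0.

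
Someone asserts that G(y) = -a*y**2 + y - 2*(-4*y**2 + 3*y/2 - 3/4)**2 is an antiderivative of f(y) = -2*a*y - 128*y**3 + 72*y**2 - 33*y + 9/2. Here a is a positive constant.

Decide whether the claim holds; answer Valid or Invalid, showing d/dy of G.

d/dy[G] = -2*a*y - 128*y**3 + 72*y**2 - 33*y + 11/2
d/dy[G] - f(y) = 1 != 0.

Invalid: d/dy[G] - f = 1, which is not 0.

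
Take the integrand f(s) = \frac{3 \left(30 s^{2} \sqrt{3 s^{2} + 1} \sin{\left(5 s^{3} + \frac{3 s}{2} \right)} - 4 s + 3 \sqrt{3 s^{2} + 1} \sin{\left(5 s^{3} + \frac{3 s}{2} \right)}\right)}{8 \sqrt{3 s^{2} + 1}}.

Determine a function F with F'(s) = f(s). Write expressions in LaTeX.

Since d/ds undoes antidifferentiation here, F'(s) = f(s) is required of F(s).
Check: d/ds[- \frac{\sqrt{3 s^{2} + 1}}{2} - \frac{3 \cos{\left(5 s^{3} + \frac{3 s}{2} \right)}}{4}] = \frac{90 s^{2} \sqrt{3 s^{2} + 1} \sin{\left(5 s^{3} + \frac{3 s}{2} \right)} - 12 s + 9 \sqrt{3 s^{2} + 1} \sin{\left(5 s^{3} + \frac{3 s}{2} \right)}}{8 \sqrt{3 s^{2} + 1}}, which equals f(s).

An antiderivative is F(s) = - \frac{\sqrt{3 s^{2} + 1}}{2} - \frac{3 \cos{\left(5 s^{3} + \frac{3 s}{2} \right)}}{4}.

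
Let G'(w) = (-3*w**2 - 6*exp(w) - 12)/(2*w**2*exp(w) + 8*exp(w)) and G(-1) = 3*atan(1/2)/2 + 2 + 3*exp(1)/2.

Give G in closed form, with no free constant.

G(w) = (-3*exp(w)*atan(w/2) + 4*exp(w) + 3)*exp(-w)/2

Since d/dw undoes antidifferentiation here, G(w) must give back the stated G'(w).
A general antiderivative is -3*atan(w/2)/2 + 3*exp(-w)/2 + C.
The condition gives C = 3*atan(1/2)/2 + 2 + 3*exp(1)/2 - (3*atan(1/2)/2 + 3*exp(1)/2) = 2.
So G(w) = (-3*exp(w)*atan(w/2) + 4*exp(w) + 3)*exp(-w)/2.
Check: d/dw[(-3*exp(w)*atan(w/2) + 4*exp(w) + 3)*exp(-w)/2] = (-3*w**2 - 6*exp(w) - 12)/(2*w**2*exp(w) + 8*exp(w)) = G'(w).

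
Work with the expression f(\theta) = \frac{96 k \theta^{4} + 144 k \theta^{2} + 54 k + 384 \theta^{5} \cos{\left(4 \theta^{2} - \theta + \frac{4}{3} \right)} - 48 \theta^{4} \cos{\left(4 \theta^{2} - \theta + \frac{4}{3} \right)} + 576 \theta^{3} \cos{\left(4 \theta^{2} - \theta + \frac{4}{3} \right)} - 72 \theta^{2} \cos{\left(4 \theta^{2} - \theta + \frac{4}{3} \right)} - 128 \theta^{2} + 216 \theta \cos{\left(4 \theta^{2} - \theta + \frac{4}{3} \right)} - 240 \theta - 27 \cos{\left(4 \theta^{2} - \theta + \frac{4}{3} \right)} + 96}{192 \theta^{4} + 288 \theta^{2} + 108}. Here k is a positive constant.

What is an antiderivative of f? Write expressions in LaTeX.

An antiderivative is F(\theta) = \frac{6 k \theta \left(4 \theta^{2} + 3\right) + 32 \theta + 3 \left(4 \theta^{2} + 3\right) \sin{\left(4 \theta^{2} - \theta + \frac{4}{3} \right)} + 30}{12 \left(4 \theta^{2} + 3\right)}.

A candidate is checked by its d/d\theta: the result must match f(\theta).
Check: d/d\theta[\frac{6 k \theta \left(4 \theta^{2} + 3\right) + 32 \theta + 3 \left(4 \theta^{2} + 3\right) \sin{\left(4 \theta^{2} - \theta + \frac{4}{3} \right)} + 30}{12 \left(4 \theta^{2} + 3\right)}] = \frac{96 k \theta^{4} + 144 k \theta^{2} + 54 k + 384 \theta^{5} \cos{\left(4 \theta^{2} - \theta + \frac{4}{3} \right)} - 48 \theta^{4} \cos{\left(4 \theta^{2} - \theta + \frac{4}{3} \right)} + 576 \theta^{3} \cos{\left(4 \theta^{2} - \theta + \frac{4}{3} \right)} - 72 \theta^{2} \cos{\left(4 \theta^{2} - \theta + \frac{4}{3} \right)} - 128 \theta^{2} + 216 \theta \cos{\left(4 \theta^{2} - \theta + \frac{4}{3} \right)} - 240 \theta - 27 \cos{\left(4 \theta^{2} - \theta + \frac{4}{3} \right)} + 96}{192 \theta^{4} + 288 \theta^{2} + 108} = f(\theta).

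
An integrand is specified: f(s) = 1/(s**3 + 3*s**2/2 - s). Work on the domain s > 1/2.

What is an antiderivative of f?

An antiderivative is F(s) = (-5*log(s) + 4*log(s - 1/2) + log(s + 2))/5.

The denominator factors as s*(s + 2)*(2*s - 1); partial fractions split f into directly integrable pieces: 8/(5*(2*s - 1)) + 1/(5*(s + 2)) - 1/s.
Check: d/ds[(-5*log(s) + 4*log(s - 1/2) + log(s + 2))/5] = 2/(2*s**3 + 3*s**2 - 2*s), which equals f(s).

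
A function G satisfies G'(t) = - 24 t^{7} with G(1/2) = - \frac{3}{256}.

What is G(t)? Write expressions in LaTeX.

Since d/dt undoes antidifferentiation here, G(t) must give back the stated G'(t).
A general antiderivative is - 3 t^{8} + C.
The condition gives C = - \frac{3}{256} - (- \frac{3}{256}) = 0.
So G(t) = - 3 t^{8}.
Check: d/dt[- 3 t^{8}] = - 24 t^{7} = G'(t).

G(t) = - 3 t^{8}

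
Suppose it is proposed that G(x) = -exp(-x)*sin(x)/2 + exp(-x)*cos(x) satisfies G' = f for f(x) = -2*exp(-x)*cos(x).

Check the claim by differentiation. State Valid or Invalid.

Invalid: d/dx[G] - f = (-sin(x) + cos(x))*exp(-x)/2, which is not 0.

d/dx[G] = (-sin(x) - 3*cos(x))*exp(-x)/2
d/dx[G] - f(x) = (-sin(x) + cos(x))*exp(-x)/2 != 0.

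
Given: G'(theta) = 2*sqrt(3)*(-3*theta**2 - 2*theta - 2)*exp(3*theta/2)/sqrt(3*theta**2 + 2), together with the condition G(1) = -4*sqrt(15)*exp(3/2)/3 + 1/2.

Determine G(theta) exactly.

Recognize the product-rule pattern: G'(theta) = u'v + uv' with u = -4*sqrt(theta**2 + 2/3), v = exp(3*theta/2), so integration by parts undoes it.
A general antiderivative is -4*sqrt(theta**2 + 2/3)*exp(3*theta/2) + C.
The condition gives C = -4*sqrt(15)*exp(3/2)/3 + 1/2 - (-4*sqrt(15)*exp(3/2)/3) = 1/2.
So G(theta) = -(8*sqrt(3)*sqrt(3*theta**2 + 2)*exp(3*theta/2) - 3)/6.
Check: d/dtheta[-(8*sqrt(3)*sqrt(3*theta**2 + 2)*exp(3*theta/2) - 3)/6] = (-6*sqrt(3)*theta**2*exp(3*theta/2) - 4*sqrt(3)*theta*exp(3*theta/2) - 4*sqrt(3)*exp(3*theta/2))/sqrt(3*theta**2 + 2), which equals G'(theta).

G(theta) = -(8*sqrt(3)*sqrt(3*theta**2 + 2)*exp(3*theta/2) - 3)/6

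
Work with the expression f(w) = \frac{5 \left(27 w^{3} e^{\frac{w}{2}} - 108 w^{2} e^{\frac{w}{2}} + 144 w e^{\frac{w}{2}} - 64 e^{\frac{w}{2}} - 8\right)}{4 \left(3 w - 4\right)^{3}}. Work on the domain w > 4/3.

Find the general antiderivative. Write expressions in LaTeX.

Whatever form F(w) takes, F'(w) = f(w) is non-negotiable.
Check: d/dw[\frac{5 e^{\frac{w}{2}}}{2} + \frac{5}{3 \left(3 w - 4\right)^{2}}] = \frac{135 w^{3} e^{\frac{w}{2}} - 540 w^{2} e^{\frac{w}{2}} + 720 w e^{\frac{w}{2}} - 320 e^{\frac{w}{2}} - 40}{108 w^{3} - 432 w^{2} + 576 w - 256}, which equals f(w).

F(w) = \frac{5 e^{\frac{w}{2}}}{2} + \frac{5}{3 \left(3 w - 4\right)^{2}} + C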